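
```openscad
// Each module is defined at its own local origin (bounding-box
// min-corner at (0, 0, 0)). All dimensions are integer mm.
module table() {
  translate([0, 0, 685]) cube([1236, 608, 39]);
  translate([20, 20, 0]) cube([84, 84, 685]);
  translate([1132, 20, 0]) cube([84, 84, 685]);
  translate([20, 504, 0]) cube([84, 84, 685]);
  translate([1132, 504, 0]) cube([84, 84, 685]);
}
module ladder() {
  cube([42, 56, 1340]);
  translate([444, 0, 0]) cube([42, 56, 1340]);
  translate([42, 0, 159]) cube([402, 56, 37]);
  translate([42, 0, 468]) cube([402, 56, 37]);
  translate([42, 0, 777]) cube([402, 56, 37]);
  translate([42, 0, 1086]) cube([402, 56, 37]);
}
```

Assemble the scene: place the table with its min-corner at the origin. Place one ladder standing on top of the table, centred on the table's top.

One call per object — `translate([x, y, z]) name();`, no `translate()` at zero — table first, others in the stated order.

table();
translate([375, 276, 724]) ladder();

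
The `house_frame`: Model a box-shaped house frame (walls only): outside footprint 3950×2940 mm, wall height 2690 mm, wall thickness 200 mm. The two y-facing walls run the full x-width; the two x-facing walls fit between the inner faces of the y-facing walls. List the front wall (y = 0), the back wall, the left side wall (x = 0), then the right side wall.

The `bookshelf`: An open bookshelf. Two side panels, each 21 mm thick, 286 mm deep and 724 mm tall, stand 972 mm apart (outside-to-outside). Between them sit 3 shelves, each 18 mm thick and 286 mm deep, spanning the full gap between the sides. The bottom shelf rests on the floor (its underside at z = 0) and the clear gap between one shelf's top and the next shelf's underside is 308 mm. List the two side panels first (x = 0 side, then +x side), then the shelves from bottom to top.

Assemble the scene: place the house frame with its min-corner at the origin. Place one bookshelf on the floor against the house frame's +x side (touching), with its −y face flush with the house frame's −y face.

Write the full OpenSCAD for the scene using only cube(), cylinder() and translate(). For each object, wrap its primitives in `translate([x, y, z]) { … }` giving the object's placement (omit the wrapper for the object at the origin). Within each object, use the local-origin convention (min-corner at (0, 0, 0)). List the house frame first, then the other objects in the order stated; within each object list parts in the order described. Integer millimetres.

cube([3950, 200, 2690]);
translate([0, 2740, 0]) cube([3950, 200, 2690]);
translate([0, 200, 0]) cube([200, 2540, 2690]);
translate([3750, 200, 0]) cube([200, 2540, 2690]);
translate([3950, 0, 0]) {
  cube([21, 286, 724]);
  translate([951, 0, 0]) cube([21, 286, 724]);
  translate([21, 0, 0]) cube([930, 286, 18]);
  translate([21, 0, 326]) cube([930, 286, 18]);
  translate([21, 0, 652]) cube([930, 286, 18]);
}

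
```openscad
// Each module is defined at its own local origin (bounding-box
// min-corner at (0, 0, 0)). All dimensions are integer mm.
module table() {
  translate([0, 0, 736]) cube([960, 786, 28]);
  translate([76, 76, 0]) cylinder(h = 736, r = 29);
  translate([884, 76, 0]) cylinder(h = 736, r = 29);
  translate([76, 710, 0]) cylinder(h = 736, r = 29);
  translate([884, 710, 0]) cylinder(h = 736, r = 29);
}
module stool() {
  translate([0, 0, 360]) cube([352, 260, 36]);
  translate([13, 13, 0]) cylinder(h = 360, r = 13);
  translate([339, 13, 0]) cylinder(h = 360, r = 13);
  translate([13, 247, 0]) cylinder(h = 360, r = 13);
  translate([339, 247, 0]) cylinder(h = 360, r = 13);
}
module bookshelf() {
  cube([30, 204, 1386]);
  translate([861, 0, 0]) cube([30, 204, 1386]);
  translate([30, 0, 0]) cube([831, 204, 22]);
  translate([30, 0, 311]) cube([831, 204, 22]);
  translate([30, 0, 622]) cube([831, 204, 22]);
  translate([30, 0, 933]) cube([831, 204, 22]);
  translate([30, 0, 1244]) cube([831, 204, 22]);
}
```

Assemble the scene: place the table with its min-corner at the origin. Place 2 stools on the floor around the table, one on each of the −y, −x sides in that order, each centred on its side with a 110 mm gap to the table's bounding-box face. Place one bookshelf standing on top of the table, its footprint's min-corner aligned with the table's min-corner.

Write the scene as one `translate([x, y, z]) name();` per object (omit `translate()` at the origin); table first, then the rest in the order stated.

table();
translate([304, -370, 0]) stool();
translate([-462, 263, 0]) stool();
translate([0, 0, 764]) bookshelf();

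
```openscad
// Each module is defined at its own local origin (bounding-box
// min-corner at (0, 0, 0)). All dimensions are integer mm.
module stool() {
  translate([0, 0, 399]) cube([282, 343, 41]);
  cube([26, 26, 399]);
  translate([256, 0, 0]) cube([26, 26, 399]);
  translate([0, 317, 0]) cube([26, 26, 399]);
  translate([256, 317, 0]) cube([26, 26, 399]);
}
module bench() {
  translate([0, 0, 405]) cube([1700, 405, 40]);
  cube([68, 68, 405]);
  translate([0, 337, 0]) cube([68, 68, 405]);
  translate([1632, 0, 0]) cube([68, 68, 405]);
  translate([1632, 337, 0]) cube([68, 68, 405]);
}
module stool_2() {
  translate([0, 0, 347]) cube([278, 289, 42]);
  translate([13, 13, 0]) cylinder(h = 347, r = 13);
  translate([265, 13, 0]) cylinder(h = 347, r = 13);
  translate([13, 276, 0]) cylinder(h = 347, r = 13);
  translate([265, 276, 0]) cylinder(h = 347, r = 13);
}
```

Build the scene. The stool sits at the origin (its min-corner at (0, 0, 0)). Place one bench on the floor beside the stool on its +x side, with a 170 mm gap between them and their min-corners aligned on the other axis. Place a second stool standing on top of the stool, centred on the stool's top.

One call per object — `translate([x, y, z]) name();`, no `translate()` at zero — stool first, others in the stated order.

stool();
translate([452, 0, 0]) bench();
translate([2, 27, 440]) stool_2();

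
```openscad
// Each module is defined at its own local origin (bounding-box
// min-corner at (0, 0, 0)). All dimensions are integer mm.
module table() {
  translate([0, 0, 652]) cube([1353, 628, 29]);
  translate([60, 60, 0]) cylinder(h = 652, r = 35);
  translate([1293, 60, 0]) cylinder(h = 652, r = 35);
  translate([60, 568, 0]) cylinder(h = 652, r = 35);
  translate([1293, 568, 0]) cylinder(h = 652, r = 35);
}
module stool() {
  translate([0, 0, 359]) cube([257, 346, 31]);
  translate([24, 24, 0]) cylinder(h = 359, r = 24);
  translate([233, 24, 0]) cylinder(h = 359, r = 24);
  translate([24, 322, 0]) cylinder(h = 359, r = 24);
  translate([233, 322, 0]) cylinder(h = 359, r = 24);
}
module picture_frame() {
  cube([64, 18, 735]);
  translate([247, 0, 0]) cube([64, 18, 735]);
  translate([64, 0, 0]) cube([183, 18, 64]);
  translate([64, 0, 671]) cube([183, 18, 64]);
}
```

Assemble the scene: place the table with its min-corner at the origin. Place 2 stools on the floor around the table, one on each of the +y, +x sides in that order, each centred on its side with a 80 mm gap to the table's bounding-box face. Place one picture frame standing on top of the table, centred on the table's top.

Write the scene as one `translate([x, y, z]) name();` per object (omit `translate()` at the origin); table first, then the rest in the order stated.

table();
translate([548, 708, 0]) stool();
translate([1433, 141, 0]) stool();
translate([521, 305, 681]) picture_frame();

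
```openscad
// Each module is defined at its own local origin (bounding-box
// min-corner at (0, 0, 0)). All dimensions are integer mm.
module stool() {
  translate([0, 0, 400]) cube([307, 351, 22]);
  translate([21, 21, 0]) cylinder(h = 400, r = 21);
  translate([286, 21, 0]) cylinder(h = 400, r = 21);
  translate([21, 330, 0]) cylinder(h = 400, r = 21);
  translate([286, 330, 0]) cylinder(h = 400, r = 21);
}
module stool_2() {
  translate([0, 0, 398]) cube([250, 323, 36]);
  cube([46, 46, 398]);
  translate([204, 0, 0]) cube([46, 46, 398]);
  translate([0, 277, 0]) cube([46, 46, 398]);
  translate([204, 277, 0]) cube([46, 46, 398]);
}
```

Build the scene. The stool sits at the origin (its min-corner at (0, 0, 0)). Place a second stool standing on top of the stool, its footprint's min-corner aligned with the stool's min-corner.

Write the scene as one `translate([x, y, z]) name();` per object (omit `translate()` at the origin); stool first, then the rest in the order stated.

stool();
translate([0, 0, 422]) stool_2();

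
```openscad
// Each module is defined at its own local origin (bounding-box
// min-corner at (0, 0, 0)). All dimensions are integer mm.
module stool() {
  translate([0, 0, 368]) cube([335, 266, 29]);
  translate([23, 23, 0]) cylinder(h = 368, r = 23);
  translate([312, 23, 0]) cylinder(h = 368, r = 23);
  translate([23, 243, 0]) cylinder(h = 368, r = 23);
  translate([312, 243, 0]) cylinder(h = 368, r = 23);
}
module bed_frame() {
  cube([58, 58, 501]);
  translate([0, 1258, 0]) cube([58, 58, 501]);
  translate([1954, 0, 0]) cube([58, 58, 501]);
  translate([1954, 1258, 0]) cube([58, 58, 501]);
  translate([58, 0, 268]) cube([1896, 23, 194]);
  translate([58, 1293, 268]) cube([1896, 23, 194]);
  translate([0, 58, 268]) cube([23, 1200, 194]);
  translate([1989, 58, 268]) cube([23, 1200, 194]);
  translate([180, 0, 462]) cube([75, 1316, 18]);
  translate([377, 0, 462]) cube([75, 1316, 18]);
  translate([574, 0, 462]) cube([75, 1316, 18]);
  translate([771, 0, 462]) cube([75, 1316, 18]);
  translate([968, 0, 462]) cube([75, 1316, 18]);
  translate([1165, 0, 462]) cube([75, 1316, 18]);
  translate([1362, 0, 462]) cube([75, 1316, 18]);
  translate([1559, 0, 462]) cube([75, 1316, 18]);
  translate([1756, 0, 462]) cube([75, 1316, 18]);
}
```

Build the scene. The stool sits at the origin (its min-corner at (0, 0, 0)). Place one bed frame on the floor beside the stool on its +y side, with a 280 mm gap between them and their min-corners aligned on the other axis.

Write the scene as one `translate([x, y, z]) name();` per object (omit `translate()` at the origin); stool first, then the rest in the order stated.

stool();
translate([0, 546, 0]) bed_frame();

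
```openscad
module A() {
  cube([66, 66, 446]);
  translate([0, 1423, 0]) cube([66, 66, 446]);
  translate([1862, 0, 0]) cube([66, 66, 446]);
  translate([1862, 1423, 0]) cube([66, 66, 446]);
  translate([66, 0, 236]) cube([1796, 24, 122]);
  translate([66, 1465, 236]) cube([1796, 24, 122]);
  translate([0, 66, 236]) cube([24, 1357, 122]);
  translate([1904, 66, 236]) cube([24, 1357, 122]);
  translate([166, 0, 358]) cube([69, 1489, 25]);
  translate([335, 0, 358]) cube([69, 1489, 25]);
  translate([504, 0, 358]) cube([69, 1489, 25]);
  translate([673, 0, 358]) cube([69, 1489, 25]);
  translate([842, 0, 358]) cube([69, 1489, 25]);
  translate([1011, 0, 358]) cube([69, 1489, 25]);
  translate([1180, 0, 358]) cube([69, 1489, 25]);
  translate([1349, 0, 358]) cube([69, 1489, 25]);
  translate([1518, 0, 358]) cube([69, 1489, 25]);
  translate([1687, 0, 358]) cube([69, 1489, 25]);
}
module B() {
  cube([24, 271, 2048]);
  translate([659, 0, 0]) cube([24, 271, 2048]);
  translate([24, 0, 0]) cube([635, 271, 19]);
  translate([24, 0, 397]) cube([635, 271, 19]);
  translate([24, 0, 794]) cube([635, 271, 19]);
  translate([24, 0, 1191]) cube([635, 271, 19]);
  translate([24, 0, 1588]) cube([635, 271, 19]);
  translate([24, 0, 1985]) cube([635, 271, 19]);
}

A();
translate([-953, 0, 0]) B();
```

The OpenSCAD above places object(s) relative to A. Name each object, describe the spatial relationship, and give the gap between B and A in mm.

A is a bed frame. B is a bookshelf. The bookshelf is on the floor beside the bed frame on its −x side. The gap between the bookshelf and the bed frame is 270 mm.

The bookshelf's nearest face is 270 mm from the bed frame's −x face.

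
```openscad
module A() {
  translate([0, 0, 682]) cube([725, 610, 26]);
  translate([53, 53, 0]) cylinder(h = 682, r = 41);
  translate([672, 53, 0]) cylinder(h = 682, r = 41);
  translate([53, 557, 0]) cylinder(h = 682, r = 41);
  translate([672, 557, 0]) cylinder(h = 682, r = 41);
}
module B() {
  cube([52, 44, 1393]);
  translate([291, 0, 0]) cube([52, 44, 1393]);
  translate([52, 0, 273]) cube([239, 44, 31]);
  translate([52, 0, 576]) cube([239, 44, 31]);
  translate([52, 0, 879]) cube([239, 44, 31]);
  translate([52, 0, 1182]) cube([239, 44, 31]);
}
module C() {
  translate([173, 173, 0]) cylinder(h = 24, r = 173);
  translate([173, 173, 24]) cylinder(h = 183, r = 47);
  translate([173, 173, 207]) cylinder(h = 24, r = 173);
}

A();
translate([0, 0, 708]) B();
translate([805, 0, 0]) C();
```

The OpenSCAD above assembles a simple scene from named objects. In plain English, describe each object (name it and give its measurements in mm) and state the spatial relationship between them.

A is a rectangular dining table. The top is 725×610×26 mm with its upper surface at z = 708 mm. It stands on four round legs of 82 mm diameter, each leg's bounding box inset 12 mm from the nearest pair of top edges, running from the floor to the underside of the top.

B is a straight ladder. Two 52×44 mm vertical rails, 1393 mm tall, stand 343 mm apart (outside-to-outside) with their front faces coplanar on the −y side. 4 rungs, each 44 mm deep and 31 mm tall, span between the inner faces of the rails, front faces flush with the rails. The lowest rung's underside is at z = 273 mm and rungs are spaced 303 mm apart (underside to underside).

C is a spool: two coaxial disc flanges of radius 173 mm and thickness 24 mm, joined by a core cylinder of radius 47 mm and height 183 mm. The lower flange rests on z = 0 and the three cylinders share a vertical axis.

The ladder is on top of the table. The spool is on the floor beside the table on its +x side.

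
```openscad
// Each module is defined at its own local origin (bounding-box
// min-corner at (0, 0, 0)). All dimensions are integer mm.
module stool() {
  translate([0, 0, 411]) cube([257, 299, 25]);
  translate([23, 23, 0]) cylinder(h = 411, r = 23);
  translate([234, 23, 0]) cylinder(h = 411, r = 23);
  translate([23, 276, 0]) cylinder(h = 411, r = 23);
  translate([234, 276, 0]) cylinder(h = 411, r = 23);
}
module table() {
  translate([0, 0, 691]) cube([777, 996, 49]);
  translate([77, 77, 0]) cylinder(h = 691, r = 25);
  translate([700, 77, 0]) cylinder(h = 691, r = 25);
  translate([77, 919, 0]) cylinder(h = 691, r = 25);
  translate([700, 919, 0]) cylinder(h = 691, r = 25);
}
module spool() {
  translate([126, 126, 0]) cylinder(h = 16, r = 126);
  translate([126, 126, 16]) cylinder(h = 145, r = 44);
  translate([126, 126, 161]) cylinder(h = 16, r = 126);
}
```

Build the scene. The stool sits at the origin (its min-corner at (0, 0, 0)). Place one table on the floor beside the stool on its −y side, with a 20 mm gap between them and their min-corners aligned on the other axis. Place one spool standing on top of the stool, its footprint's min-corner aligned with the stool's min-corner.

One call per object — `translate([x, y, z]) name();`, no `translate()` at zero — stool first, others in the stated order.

stool();
translate([0, -1016, 0]) table();
translate([0, 0, 436]) spool();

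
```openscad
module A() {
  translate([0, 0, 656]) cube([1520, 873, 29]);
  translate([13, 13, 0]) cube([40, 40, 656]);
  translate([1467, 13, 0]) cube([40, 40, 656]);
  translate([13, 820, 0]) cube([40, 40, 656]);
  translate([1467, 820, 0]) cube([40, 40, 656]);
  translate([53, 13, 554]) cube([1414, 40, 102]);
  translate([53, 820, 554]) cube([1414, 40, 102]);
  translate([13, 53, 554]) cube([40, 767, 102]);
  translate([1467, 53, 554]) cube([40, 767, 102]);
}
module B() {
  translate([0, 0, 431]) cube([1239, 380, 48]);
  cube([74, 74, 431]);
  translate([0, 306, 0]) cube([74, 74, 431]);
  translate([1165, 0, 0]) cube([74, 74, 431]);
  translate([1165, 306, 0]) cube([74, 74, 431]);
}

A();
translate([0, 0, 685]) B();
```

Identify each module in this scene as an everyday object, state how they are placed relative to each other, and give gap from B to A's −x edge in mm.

The bench's min-x is at 0; the table's min-x is 0; gap = 0 mm.

A is a table. B is a bench. The bench is on top of the table. The gap from the bench to the table's −x edge is 0 mm.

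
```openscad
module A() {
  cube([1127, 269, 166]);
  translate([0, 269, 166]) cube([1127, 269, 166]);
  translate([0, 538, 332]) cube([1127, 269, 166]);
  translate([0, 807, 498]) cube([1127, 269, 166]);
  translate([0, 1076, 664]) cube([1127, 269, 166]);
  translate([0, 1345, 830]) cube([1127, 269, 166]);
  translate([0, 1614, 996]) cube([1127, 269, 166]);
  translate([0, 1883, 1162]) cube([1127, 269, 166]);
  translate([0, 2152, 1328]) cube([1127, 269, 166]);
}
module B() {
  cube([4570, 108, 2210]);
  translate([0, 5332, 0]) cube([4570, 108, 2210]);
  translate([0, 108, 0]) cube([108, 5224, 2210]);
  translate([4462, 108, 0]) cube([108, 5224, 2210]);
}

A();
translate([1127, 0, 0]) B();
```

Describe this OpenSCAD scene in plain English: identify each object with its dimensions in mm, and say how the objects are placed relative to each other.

A is a straight staircase of 9 solid steps. Each step is 1127 mm wide (x), 269 mm deep (y, the going) and 166 mm tall (the rise). The first step rests on the floor; each subsequent step sits one going further in +y and one rise higher in +z, directly behind and above the previous step with no overlap.

B is the wall frame of a small rectangular building: four walls, each 2210 mm tall and 108 mm thick, enclosing a footprint 4570 mm (x) by 5440 mm (y) outside-to-outside, with no floor or roof. The front and back walls (the −y and +y sides) span the full width; the two side walls fit between them.

The house frame is against the staircase's +x side, with their −y faces flush.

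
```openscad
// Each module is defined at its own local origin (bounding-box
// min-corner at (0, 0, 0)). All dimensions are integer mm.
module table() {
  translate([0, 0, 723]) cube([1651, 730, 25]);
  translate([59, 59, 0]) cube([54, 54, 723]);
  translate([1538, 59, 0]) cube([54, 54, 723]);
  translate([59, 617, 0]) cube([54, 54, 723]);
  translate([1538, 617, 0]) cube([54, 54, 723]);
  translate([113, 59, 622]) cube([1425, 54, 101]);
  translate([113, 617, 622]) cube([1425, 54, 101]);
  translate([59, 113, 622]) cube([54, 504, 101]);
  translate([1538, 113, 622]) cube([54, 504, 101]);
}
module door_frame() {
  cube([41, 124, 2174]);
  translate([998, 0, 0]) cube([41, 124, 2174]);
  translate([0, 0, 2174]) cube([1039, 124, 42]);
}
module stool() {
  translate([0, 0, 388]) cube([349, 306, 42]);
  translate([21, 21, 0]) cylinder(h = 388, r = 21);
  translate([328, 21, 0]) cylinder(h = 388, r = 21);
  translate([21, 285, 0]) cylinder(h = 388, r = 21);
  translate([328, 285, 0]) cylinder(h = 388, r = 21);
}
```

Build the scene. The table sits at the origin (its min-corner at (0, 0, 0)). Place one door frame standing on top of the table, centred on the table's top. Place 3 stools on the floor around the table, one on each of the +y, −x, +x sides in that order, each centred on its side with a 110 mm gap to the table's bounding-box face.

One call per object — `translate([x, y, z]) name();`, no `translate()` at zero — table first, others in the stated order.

table();
translate([306, 303, 748]) door_frame();
translate([651, 840, 0]) stool();
translate([-459, 212, 0]) stool();
translate([1761, 212, 0]) stool();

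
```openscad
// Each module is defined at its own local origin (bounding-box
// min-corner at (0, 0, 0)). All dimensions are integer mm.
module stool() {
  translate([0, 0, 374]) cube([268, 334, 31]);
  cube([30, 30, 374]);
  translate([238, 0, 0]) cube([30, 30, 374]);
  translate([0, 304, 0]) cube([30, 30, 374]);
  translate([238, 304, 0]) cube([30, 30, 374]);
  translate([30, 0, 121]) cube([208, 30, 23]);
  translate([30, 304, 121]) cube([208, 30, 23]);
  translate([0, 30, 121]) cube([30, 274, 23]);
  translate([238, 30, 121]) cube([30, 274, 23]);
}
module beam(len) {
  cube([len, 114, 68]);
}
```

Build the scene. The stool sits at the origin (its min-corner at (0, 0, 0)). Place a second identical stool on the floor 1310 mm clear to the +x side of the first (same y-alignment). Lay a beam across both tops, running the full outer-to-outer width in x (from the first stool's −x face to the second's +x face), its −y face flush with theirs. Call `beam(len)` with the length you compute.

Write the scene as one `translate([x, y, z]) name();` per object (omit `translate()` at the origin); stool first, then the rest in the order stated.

stool();
translate([1578, 0, 0]) stool();
translate([0, 0, 405]) beam(1846);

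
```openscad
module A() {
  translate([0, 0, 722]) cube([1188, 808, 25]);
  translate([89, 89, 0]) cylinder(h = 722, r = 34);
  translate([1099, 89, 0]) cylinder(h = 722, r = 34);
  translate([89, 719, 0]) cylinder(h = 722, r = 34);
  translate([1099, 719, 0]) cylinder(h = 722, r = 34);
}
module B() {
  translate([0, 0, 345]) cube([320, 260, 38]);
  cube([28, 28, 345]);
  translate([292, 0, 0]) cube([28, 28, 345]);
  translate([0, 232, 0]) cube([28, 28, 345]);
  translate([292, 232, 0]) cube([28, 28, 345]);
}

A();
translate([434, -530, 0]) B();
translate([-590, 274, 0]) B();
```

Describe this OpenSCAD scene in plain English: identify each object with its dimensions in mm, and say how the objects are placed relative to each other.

A is a table with a 1188×808 mm rectangular top, 25 mm thick, top surface at z = 747 mm, supported by four round legs of 68 mm diameter, each leg's bounding box inset 55 mm from the nearest pair of top edges, running from the floor.

B is a simple wooden stool: a rectangular seat 320 mm (x) by 260 mm (y), 38 mm thick, top face at z = 383 mm, on four square legs, each 28×28 mm in cross-section. The legs rest on z = 0, each flush with a corner of the seat.

Two stools sit around the table at the −y, −x sides.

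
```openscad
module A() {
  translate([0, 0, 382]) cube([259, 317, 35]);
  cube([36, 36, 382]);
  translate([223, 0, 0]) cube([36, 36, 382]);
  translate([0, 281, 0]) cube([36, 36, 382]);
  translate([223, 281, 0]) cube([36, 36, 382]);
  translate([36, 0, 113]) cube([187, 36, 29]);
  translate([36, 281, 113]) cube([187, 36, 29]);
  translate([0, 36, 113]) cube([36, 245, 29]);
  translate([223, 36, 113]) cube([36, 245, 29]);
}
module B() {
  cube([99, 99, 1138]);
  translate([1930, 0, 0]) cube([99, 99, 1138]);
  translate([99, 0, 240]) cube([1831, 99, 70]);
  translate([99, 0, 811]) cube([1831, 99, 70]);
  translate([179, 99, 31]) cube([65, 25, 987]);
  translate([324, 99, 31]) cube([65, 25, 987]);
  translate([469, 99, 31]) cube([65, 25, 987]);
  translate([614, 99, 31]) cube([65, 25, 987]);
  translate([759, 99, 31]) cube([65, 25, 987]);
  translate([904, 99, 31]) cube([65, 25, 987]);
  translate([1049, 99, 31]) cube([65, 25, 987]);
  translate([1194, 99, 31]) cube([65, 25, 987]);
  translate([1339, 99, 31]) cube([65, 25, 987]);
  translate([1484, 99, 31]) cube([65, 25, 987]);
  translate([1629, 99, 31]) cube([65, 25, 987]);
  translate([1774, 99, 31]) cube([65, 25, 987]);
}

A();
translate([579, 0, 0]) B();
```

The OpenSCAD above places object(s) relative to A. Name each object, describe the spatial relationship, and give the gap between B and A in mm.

The fence section's nearest face is 320 mm from the stool's +x face.

A is a stool. B is a fence section. The fence section is on the floor beside the stool on its +x side. The gap between the fence section and the stool is 320 mm.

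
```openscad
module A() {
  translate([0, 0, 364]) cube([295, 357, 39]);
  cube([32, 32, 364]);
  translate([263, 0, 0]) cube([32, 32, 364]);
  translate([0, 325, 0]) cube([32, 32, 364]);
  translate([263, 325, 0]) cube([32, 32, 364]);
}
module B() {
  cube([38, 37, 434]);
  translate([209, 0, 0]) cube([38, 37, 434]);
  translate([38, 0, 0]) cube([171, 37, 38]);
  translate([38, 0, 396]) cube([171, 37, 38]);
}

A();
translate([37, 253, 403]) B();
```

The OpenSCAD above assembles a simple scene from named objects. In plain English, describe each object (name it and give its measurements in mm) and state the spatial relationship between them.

A is a four-legged stool. The seat is a 295×357×39 mm slab whose top surface is at z = 403 mm; four square legs, each 32×32 mm in cross-section, run from the floor (z = 0) to the underside of the seat, each flush with a corner of the seat.

B is a rectangular picture frame lying in the x–z plane (depth along y). The opening is 171 mm wide (x) by 358 mm tall (z), surrounded by a border 38 mm wide on all four sides. The frame is 37 mm deep and is made of two full-height vertical stiles with two horizontal rails fitted between them.

The picture frame is on top of the stool.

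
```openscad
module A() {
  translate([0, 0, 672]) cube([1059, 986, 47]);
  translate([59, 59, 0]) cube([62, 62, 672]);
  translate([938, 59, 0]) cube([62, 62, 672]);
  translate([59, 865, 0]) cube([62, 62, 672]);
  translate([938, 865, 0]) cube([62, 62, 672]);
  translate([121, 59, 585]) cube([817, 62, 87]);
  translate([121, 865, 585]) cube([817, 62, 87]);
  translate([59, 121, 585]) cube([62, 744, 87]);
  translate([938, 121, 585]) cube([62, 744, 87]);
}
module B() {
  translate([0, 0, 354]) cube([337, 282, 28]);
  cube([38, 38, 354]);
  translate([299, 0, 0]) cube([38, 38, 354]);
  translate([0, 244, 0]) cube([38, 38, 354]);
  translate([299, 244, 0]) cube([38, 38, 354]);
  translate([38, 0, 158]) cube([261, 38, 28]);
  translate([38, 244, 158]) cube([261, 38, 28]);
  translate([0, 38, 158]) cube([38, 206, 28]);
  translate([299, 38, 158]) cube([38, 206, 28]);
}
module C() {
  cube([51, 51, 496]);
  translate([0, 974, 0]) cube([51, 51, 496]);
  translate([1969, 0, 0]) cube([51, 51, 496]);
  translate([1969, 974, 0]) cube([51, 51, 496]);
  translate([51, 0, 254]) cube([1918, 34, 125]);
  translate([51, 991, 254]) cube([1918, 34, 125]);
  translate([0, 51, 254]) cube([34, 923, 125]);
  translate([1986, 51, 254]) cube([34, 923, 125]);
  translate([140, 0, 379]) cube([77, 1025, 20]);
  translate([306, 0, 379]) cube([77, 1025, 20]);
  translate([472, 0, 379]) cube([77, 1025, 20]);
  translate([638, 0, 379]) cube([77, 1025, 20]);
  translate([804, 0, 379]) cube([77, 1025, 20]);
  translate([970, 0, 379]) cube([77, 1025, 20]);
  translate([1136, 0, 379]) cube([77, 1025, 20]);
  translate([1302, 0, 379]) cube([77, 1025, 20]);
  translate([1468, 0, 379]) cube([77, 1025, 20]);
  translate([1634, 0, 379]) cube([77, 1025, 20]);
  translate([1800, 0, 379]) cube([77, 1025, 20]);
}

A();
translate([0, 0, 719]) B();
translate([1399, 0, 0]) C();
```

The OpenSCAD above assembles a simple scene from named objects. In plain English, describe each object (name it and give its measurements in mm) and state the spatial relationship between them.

A is a rectangular dining table. The top is 1059×986×47 mm with its upper surface at z = 719 mm. It stands on four 62×62 mm square legs, each inset 59 mm from the nearest pair of top edges, running from the floor to the underside of the top. Four apron rails, 62 mm thick and 87 mm tall, run between adjacent legs with their top edges flush with the underside of the top and their outer faces flush with the legs' outer faces.

B is a simple wooden stool: a rectangular seat 337 mm (x) by 282 mm (y), 28 mm thick, top face at z = 382 mm, on four square legs, each 38×38 mm in cross-section. The legs rest on z = 0, each flush with a corner of the seat. Four stretchers, 38 mm wide and 28 mm tall, connect adjacent legs with their undersides at z = 158 mm, each running between the inner faces of the legs it joins and aligned with the legs' outer faces on the other axis.

C is a bed frame 2020 mm long (x) by 1025 mm wide (y). Four 51×51 mm corner posts, 496 mm tall, at the corners of the footprint. Four rails of 34 mm thickness and 125 mm height run between adjacent posts with their undersides at z = 254 mm, their outer faces flush with the outside of the frame (the two x-running rails run between the posts' inner faces; the two y-running rails run between the posts' inner faces). 11 slats, each 77 mm wide (x) and 20 mm thick, lie across the top of the two x-running rails, running the full 1025 mm width of the frame in y; the slats are evenly spaced along x between the inner faces of the end posts with equal gaps (rounded down to the nearest mm) at the −x end and between each pair — any rounding remainder accumulates at the +x end.

The stool is on top of the table. The bed frame is on the floor beside the table on its +x side.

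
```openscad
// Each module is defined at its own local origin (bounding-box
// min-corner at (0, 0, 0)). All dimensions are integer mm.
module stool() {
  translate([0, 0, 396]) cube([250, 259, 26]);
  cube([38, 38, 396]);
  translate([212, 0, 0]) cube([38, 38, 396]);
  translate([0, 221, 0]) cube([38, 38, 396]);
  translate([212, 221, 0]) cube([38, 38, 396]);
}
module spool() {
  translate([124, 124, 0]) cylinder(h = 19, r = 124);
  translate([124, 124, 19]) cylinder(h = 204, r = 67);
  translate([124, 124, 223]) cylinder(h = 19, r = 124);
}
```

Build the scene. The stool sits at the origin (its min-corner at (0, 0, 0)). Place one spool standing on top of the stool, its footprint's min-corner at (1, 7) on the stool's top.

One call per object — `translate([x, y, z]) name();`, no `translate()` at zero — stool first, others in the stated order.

stool();
translate([1, 7, 422]) spool();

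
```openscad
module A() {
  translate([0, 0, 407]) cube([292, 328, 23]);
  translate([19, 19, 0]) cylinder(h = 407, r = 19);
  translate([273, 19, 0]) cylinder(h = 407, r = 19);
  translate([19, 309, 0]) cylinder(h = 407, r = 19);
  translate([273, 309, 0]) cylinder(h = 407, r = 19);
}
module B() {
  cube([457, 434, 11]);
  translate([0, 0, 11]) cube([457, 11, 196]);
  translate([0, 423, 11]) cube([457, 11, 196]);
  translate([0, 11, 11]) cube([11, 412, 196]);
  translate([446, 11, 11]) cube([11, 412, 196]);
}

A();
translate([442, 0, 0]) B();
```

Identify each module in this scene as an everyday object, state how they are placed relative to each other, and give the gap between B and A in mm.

The open box's nearest face is 150 mm from the stool's +x face.

A is a stool. B is an open box. The open box is on the floor beside the stool on its +x side. The gap between the open box and the stool is 150 mm.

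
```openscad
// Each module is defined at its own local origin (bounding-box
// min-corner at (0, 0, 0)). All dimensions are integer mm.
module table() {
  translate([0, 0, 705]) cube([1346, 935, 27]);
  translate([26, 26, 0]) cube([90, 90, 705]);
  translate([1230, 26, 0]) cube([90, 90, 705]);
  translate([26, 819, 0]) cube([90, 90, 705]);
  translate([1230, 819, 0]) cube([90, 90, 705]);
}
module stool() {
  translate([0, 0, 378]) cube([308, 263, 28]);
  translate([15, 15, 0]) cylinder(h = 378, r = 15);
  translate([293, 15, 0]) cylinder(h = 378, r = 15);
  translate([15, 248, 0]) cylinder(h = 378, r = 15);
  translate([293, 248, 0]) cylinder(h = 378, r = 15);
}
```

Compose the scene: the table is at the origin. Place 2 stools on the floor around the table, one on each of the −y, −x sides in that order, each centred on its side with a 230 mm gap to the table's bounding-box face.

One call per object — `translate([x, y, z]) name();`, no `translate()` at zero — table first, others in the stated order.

table();
translate([519, -493, 0]) stool();
translate([-538, 336, 0]) stool();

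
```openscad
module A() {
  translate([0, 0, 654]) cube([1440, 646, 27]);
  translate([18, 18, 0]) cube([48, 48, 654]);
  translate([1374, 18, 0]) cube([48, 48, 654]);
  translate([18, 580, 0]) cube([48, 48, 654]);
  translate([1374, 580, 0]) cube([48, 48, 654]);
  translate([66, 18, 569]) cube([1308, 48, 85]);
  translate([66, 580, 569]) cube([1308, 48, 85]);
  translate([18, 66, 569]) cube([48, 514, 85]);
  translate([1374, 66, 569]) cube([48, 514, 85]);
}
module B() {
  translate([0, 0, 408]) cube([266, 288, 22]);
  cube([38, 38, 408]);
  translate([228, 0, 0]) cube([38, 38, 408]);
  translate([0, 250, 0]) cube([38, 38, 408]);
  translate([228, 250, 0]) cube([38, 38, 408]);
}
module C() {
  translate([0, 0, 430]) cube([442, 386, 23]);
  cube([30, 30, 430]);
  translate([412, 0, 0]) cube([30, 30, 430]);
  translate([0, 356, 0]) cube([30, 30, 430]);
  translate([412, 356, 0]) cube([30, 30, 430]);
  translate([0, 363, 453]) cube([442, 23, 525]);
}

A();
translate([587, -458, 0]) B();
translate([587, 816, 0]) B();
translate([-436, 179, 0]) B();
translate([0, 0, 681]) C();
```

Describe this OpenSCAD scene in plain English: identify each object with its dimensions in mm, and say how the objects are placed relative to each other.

A is a rectangular dining table. The top is 1440×646×27 mm with its upper surface at z = 681 mm. It stands on four 48×48 mm square legs, each inset 18 mm from the nearest pair of top edges, running from the floor to the underside of the top. Four apron rails, 48 mm thick and 85 mm tall, run between adjacent legs with their top edges flush with the underside of the top and their outer faces flush with the legs' outer faces.

B is a four-legged stool. The seat is 266×288 mm, 22 mm thick, top at z = 430 mm. It stands on four square legs, each 38×38 mm in cross-section, from z = 0 to the seat underside, each flush with a corner of the seat.

C is a chair. The seat is a 442×386×23 mm slab with its top at z = 453 mm, on four 30×30 mm corner legs (flush with the seat edges, standing on z = 0). A flat backrest 23 mm thick, 525 mm tall, spans the full seat width and rises from the seat top along its +y edge, rear face flush with the rear of the seat.

Three stools sit around the table at the −y, +y, −x sides. The chair is on top of the table.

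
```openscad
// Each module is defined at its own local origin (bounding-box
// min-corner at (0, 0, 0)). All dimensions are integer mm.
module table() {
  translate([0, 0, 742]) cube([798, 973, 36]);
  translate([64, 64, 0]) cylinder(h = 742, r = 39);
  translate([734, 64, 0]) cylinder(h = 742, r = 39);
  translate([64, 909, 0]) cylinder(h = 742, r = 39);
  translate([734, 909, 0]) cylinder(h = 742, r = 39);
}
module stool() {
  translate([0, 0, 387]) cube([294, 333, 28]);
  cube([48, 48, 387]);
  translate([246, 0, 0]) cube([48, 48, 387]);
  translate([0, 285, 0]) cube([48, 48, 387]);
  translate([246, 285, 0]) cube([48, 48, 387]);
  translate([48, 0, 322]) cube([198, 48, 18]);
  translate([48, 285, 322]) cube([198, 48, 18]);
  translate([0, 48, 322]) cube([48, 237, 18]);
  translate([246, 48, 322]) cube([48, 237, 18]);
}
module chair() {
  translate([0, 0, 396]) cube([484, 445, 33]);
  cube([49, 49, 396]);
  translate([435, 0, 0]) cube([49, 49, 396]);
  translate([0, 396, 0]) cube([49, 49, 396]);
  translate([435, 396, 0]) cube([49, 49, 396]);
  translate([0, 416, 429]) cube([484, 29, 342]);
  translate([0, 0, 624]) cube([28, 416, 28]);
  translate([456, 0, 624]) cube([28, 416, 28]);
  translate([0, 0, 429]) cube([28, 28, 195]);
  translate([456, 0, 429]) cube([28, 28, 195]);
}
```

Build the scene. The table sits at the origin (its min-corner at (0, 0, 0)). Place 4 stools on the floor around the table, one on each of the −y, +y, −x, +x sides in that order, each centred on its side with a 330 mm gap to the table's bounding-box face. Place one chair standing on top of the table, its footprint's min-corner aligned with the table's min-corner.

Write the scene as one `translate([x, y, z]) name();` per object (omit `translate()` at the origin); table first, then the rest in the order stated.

table();
translate([252, -663, 0]) stool();
translate([252, 1303, 0]) stool();
translate([-624, 320, 0]) stool();
translate([1128, 320, 0]) stool();
translate([0, 0, 778]) chair();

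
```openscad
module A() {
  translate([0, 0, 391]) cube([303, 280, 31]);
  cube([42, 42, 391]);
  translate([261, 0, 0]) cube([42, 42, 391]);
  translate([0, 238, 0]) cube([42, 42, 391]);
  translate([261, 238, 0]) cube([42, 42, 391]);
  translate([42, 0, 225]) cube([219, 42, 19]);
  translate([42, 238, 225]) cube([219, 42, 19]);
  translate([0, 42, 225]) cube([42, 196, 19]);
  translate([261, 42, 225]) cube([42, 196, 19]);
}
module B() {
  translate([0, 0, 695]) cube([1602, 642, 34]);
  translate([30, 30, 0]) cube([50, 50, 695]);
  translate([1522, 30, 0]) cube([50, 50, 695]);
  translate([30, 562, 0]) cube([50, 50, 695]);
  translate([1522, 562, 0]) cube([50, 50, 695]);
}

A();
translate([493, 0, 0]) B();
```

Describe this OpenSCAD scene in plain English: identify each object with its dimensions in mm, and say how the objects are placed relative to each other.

A is a four-legged stool. The seat is 303×280 mm, 31 mm thick, top at z = 422 mm. It stands on four square legs, each 42×42 mm in cross-section, from z = 0 to the seat underside, each flush with a corner of the seat. Four stretchers, 42 mm wide and 19 mm tall, connect adjacent legs with their undersides at z = 225 mm, each running between the inner faces of the legs it joins and aligned with the legs' outer faces on the other axis.

B is a table with a 1602×642 mm rectangular top, 34 mm thick, top surface at z = 729 mm, supported by four 50×50 mm square legs, each inset 30 mm from the nearest pair of top edges, running from the floor.

The table is on the floor beside the stool on its +x side.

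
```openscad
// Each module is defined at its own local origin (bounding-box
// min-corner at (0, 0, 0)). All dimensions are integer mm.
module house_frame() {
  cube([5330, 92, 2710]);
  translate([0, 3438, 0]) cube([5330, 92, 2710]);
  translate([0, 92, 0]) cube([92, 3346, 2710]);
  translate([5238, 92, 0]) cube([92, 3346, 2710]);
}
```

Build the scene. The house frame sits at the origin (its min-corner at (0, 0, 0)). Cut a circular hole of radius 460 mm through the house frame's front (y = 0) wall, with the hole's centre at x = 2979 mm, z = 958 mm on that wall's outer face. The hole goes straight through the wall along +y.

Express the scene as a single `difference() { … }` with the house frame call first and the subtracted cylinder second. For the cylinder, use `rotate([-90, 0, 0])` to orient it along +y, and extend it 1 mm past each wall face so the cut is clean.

difference() {
  house_frame();
  translate([2979, -1, 958]) rotate([-90, 0, 0]) cylinder(h = 94, r = 460);
}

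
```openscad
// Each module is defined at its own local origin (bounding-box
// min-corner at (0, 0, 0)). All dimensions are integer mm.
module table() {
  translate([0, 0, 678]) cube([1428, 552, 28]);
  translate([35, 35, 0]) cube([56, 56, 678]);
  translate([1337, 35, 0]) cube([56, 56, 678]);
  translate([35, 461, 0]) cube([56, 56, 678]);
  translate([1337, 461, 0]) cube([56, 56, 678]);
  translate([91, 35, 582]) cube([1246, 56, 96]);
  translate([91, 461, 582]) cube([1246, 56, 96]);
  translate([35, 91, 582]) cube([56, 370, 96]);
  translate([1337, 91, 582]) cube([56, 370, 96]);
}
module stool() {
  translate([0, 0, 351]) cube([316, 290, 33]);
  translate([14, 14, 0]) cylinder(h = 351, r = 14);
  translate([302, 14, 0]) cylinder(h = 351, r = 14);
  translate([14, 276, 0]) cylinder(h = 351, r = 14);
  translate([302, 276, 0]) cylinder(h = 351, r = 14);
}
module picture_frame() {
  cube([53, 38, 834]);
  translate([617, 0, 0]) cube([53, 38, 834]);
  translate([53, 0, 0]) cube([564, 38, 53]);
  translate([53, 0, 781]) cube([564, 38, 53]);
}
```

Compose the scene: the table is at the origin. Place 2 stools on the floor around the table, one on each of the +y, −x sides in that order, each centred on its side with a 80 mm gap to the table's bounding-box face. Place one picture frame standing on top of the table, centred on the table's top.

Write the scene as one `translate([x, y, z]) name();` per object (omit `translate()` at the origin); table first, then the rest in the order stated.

table();
translate([556, 632, 0]) stool();
translate([-396, 131, 0]) stool();
translate([379, 257, 706]) picture_frame();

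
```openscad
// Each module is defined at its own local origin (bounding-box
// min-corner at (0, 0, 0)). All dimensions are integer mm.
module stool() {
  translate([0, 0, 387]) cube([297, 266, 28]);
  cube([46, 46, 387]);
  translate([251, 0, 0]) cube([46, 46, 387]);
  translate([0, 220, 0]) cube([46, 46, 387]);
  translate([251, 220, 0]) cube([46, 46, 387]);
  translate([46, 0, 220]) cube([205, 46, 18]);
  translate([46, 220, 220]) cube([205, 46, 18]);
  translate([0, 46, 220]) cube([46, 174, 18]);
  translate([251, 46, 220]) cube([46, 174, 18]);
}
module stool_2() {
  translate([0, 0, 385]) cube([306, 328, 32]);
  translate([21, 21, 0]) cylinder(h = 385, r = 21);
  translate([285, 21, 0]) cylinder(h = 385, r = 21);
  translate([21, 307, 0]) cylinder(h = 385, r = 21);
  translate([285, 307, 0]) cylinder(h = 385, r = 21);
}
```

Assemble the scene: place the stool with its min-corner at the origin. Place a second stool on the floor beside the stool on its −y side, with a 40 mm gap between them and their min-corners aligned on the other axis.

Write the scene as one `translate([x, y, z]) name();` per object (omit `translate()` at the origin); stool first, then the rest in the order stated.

stool();
translate([0, -368, 0]) stool_2();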